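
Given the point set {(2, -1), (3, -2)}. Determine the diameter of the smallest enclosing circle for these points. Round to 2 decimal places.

1.41

The smallest circle enclosing two points has them as diameter endpoints.
Centre = midpoint = (2.5, -1.5); r² = |(2, -1)−(3, -2)|²/4 = 2/4 = 0.5.
Diameter = 2r = 2√(0.5) ≈ 1.41.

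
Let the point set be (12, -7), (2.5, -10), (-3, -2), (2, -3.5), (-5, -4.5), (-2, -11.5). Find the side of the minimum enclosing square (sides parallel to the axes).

17

The bounding box has width 17 and height 9.5.
An axis-aligned square enclosing the set must have side ≥ max(width, height).
So the minimum side is max(17, 9.5) = 17.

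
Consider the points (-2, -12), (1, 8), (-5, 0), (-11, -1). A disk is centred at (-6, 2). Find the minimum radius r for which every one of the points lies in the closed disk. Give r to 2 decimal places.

The required radius is the distance from (-6, 2) to the farthest point.
Squared distances: 212, 85, 5, 34.
Maximum is 212, attained at (-2, -12).
r = √212 ≈ 14.56.

14.56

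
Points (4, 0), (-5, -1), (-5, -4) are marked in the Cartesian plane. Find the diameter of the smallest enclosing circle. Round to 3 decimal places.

Call the three points A, B, C in the order given.
Side lengths²: AB² = 82, AC² = 97, BC² = 9.
Since AC² = 97 ≥ 82 + 9 = 91, the angle opposite AC is not acute, so the smallest enclosing circle has AC as diameter.
Centre = midpoint of AC = (-0.5, -2), r² = 97/4 = 24.25.
Diameter = 2r = 2√(24.25) ≈ 9.849.

9.849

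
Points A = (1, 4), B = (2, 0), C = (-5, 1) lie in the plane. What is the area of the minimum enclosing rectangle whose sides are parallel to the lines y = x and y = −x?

36

In coordinates u = x + y, v = x − y the rectangle is axis-aligned; the map (x,y)→(u,v) scales areas by 2.
u-values: 5, 2, -4; range = 5 − (-4) = 9.
v-values: -3, 2, -6; range = 2 − (-6) = 8.
Area = (9 × 8) / 2 = 36.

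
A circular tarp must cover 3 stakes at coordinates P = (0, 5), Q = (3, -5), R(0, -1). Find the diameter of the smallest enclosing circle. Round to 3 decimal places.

10.440

Side lengths²: PQ² = 109, PR² = 36, QR² = 25.
Since PQ² = 109 ≥ 36 + 25 = 61, the angle opposite PQ is not acute, so the smallest enclosing circle has PQ as diameter.
Centre = midpoint of PQ = (1.5, 0), r² = 109/4 = 27.25.
Diameter = 2r = 2√(27.25) ≈ 10.440.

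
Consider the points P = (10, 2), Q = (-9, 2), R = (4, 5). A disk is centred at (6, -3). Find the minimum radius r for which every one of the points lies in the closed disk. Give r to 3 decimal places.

15.811

The required radius is the distance from (6, -3) to the farthest point.
Squared distances: 41, 250, 68.
Maximum is 250, attained at Q.
r = √250 ≈ 15.811.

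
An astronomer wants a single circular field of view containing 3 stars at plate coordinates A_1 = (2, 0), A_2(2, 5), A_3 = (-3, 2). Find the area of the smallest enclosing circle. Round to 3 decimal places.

Side lengths²: A_1A_2² = 25, A_1A_3² = 29, A_2A_3² = 34.
Since A_2A_3² = 34 < 29 + 25 = 54, the triangle is acute, so the smallest enclosing circle is the circumcircle.
Circumcentre = (0.1, 2.5), r² = 9.86.
Area = π·r² = π·9.86 ≈ 30.976.

30.976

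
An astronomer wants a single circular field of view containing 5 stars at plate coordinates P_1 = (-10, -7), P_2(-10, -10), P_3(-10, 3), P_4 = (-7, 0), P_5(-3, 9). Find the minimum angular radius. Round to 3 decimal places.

10.124

The minimum enclosing circle of a finite set is fixed by two of the points (as a diameter) or three (as a circumcircle).
The farthest pair is P_2–P_5 with squared distance 410. The circle on this segment as diameter has centre (-6.5, -0.5) and r² = 410/4 = 102.5.
Check P_1: distance² to centre = 54.5 ≤ 102.5, so it lies inside.
All remaining points lie in this disk, and no smaller disk contains both endpoints, so this is the minimum enclosing circle.
r = √(102.5) ≈ 10.124.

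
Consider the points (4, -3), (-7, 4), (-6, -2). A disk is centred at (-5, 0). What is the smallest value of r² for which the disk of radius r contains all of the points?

90

The required radius is the distance from (-5, 0) to the farthest point.
Squared distances: 90, 20, 5.
Maximum is 90, attained at (4, -3).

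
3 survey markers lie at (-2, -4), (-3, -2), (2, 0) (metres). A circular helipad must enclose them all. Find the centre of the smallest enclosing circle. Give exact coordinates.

Call the three points A, B, C in the order given.
Side lengths²: AB² = 5, AC² = 32, BC² = 29.
Since AC² = 32 < 29 + 5 = 34, the triangle is acute, so the smallest enclosing circle is the circumcircle.
Circumcentre = (-1/6, -11/6), r² = 145/18.
Centre = (-1/6, -11/6).

(-1/6, -11/6)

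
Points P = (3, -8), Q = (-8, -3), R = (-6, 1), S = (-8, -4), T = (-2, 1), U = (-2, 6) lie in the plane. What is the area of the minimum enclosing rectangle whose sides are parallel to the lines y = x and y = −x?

152

In coordinates u = x + y, v = x − y the rectangle is axis-aligned; the map (x,y)→(u,v) scales areas by 2.
u-values: -5, -11, -5, -12, -1, 4; range = 4 − (-12) = 16.
v-values: 11, -5, -7, -4, -3, -8; range = 11 − (-8) = 19.
Area = (16 × 19) / 2 = 152.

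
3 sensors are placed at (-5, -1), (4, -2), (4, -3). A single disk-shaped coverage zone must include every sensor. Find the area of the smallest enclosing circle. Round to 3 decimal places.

66.759

Call the three points A, B, C in the order given.
Side lengths²: AB² = 82, AC² = 85, BC² = 1.
Since AC² = 85 ≥ 82 + 1 = 83, the angle opposite AC is not acute, so the smallest enclosing circle has AC as diameter.
Centre = midpoint of AC = (-0.5, -2), r² = 85/4 = 21.25.
Area = π·r² = π·21.25 ≈ 66.759.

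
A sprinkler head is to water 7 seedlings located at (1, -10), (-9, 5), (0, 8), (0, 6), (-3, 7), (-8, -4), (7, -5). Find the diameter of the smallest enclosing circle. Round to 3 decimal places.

A smallest enclosing disk is always determined by at most three of the input points on its boundary.
The minimum enclosing circle is determined by three boundary points: (1, -10), (-9, 5), (7, -5).
Their circumcentre is (-43/28, -6/7) with r² = 70577/784.
The farthest remaining point (0, 8) is at distance² 63353/784 ≤ 70577/784.
Diameter = 2r = 2√(70577/784) ≈ 18.976.

18.976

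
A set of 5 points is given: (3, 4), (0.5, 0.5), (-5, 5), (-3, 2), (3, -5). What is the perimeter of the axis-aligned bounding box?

36

Width = max x − min x = 3 − (-5) = 8.
Height = max y − min y = 5 − (-5) = 10.
Perimeter = 2(8 + 10) = 36.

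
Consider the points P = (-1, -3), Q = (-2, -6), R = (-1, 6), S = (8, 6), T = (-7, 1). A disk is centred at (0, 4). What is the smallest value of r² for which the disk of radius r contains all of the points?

The required radius is the distance from (0, 4) to the farthest point.
Squared distances: 50, 104, 5, 68, 58.
Maximum is 104, attained at Q.

104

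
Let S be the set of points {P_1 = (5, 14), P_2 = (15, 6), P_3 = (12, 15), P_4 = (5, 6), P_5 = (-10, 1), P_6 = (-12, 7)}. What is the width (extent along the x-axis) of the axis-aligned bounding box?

27

max x = 15, min x = -12, so width = 27.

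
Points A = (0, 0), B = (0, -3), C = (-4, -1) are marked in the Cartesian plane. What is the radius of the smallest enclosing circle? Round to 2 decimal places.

Side lengths²: AB² = 9, AC² = 17, BC² = 20.
Since BC² = 20 < 17 + 9 = 26, the triangle is acute, so the smallest enclosing circle is the circumcircle.
Circumcentre = (-1.75, -1.5), r² = 5.3125.
r = √(5.3125) ≈ 2.30.

2.30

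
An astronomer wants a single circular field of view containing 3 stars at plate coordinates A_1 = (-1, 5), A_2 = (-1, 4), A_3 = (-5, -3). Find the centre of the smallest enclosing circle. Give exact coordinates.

(-3, 1)

Side lengths²: A_1A_2² = 1, A_1A_3² = 80, A_2A_3² = 65.
Since A_1A_3² = 80 ≥ 65 + 1 = 66, the angle opposite A_1A_3 is not acute, so the smallest enclosing circle has A_1A_3 as diameter.
Centre = midpoint of A_1A_3 = (-3, 1), r² = 80/4 = 20.
Centre = (-3, 1).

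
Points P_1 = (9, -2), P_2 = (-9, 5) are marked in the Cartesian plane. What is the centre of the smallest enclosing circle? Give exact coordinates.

(0, 1.5)

The smallest circle enclosing two points has them as diameter endpoints.
Centre = midpoint = (0, 1.5); r² = |P_1P_2|²/4 = 373/4 = 93.25.
Centre = (0, 1.5).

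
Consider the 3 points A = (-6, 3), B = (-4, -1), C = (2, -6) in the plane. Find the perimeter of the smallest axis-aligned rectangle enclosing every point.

Width = max x − min x = 2 − (-6) = 8.
Height = max y − min y = 3 − (-6) = 9.
Perimeter = 2(8 + 9) = 34.

34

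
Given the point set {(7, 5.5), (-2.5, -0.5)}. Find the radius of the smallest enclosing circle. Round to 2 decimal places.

5.62

The smallest circle enclosing two points has them as diameter endpoints.
Centre = midpoint = (2.25, 2.5); r² = |(7, 5.5)−(-2.5, -0.5)|²/4 = 126.25/4 = 31.5625.
r = √(31.5625) ≈ 5.62.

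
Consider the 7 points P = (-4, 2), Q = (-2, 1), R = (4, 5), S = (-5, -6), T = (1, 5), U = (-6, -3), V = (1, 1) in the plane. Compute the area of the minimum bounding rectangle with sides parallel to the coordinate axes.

x ranges over [-6, 4], width 10.
y ranges over [-6, 5], height 11.
Area = 10 × 11 = 110.

110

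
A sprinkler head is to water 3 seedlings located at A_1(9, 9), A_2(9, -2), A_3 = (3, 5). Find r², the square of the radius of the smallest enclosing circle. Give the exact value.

1105/36

Side lengths²: A_1A_2² = 121, A_1A_3² = 52, A_2A_3² = 85.
Since A_1A_2² = 121 < 85 + 52 = 137, the triangle is acute, so the smallest enclosing circle is the circumcircle.
Circumcentre = (25/3, 3.5), r² = 1105/36.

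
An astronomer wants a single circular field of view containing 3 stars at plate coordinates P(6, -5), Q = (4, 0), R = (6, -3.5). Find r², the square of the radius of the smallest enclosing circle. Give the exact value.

Side lengths²: PQ² = 29, PR² = 2.25, QR² = 16.25.
Since PQ² = 29 ≥ 16.25 + 2.25 = 18.5, the angle opposite PQ is not acute, so the smallest enclosing circle has PQ as diameter.
Centre = midpoint of PQ = (5, -2.5), r² = 29/4 = 7.25.

7.25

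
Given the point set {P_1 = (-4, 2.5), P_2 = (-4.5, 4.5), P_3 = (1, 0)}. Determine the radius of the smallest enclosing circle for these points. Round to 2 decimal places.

Side lengths²: P_1P_2² = 4.25, P_1P_3² = 31.25, P_2P_3² = 50.5.
Since P_2P_3² = 50.5 ≥ 31.25 + 4.25 = 35.5, the angle opposite P_2P_3 is not acute, so the smallest enclosing circle has P_2P_3 as diameter.
Centre = midpoint of P_2P_3 = (-1.75, 2.25), r² = 50.5/4 = 12.625.
r = √(12.625) ≈ 3.55.

3.55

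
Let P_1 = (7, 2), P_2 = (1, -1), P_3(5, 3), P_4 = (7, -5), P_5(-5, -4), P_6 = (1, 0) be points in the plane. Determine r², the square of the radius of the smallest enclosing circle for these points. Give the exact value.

45.3125

The minimum enclosing circle is determined by three boundary points: P_1, P_4, P_5.
Their circumcentre is (1.25, -1.5) with r² = 45.3125.
The farthest remaining point P_3 is at distance² 34.3125 ≤ 45.3125.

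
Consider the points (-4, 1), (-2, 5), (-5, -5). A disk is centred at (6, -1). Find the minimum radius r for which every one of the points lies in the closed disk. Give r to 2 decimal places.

11.70

The required radius is the distance from (6, -1) to the farthest point.
Squared distances: 104, 100, 137.
Maximum is 137, attained at (-5, -5).
r = √137 ≈ 11.70.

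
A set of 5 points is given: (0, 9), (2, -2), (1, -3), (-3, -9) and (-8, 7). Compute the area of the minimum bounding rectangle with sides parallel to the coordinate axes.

180

x ranges over [-8, 2], width 10.
y ranges over [-9, 9], height 18.
Area = 10 × 18 = 180.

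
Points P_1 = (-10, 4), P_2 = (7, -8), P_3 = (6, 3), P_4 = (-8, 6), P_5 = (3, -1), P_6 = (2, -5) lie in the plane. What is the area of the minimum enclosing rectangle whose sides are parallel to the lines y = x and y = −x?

217.5

In coordinates u = x + y, v = x − y the rectangle is axis-aligned; the map (x,y)→(u,v) scales areas by 2.
u-values: -6, -1, 9, -2, 2, -3; range = 9 − (-6) = 15.
v-values: -14, 15, 3, -14, 4, 7; range = 15 − (-14) = 29.
Area = (15 × 29) / 2 = 217.5.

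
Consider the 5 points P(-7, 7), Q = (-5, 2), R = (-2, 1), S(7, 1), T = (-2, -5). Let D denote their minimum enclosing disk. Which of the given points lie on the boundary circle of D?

The minimum enclosing circle is determined by three boundary points: P, S, T.
Their circumcentre is (-27/46, 121/46) with r² = 63713/1058.
The farthest remaining point Q is at distance² 21025/1058 ≤ 63713/1058.
The points at distance exactly r from the centre are P, S, T — 3 points.

P, S, T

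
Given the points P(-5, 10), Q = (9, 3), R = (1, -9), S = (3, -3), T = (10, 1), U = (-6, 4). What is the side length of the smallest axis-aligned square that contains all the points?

19

The bounding box has width 16 and height 19.
An axis-aligned square enclosing the set must have side ≥ max(width, height).
So the minimum side is max(16, 19) = 19.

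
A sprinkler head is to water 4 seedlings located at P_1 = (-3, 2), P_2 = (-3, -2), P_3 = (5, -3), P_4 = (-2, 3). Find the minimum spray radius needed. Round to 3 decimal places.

4.717

The minimum enclosing circle of a finite set is fixed by two of the points (as a diameter) or three (as a circumcircle).
The farthest pair is P_1–P_3 with squared distance 89. The circle on this segment as diameter has centre (1, -0.5) and r² = 89/4 = 22.25.
Check P_2: distance² to centre = 18.25 ≤ 22.25, so it lies inside.
All remaining points lie in this disk, and no smaller disk contains both endpoints, so this is the minimum enclosing circle.
r = √(22.25) ≈ 4.717.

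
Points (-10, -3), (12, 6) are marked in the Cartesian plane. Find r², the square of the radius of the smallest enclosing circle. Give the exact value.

141.25

The smallest circle enclosing two points has them as diameter endpoints.
Centre = midpoint = (1, 1.5); r² = |(-10, -3)−(12, 6)|²/4 = 565/4 = 141.25.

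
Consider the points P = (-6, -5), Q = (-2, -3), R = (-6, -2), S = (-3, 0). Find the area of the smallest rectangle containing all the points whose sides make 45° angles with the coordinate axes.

In coordinates u = x + y, v = x − y the rectangle is axis-aligned; the map (x,y)→(u,v) scales areas by 2.
u-values: -11, -5, -8, -3; range = -3 − (-11) = 8.
v-values: -1, 1, -4, -3; range = 1 − (-4) = 5.
Area = (8 × 5) / 2 = 20.

20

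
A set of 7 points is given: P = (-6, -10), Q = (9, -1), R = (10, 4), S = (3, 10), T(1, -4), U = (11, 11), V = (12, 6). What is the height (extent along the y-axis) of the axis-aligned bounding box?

21

max y = 11, min y = -10, so height = 21.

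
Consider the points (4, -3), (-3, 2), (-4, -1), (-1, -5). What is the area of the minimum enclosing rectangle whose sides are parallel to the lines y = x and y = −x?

In coordinates u = x + y, v = x − y the rectangle is axis-aligned; the map (x,y)→(u,v) scales areas by 2.
u-values: 1, -1, -5, -6; range = 1 − (-6) = 7.
v-values: 7, -5, -3, 4; range = 7 − (-5) = 12.
Area = (7 × 12) / 2 = 42.

42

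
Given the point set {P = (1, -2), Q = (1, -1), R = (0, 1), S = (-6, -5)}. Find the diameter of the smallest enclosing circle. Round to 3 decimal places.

8.485

The minimum enclosing circle of a finite set is fixed by two of the points (as a diameter) or three (as a circumcircle).
The farthest pair is R–S with squared distance 72. The circle on this segment as diameter has centre (-3, -2) and r² = 72/4 = 18.
Check P: distance² to centre = 16 ≤ 18, so it lies inside.
All remaining points lie in this disk, and no smaller disk contains both endpoints, so this is the minimum enclosing circle.
Diameter = 2r = 2√18 ≈ 8.485.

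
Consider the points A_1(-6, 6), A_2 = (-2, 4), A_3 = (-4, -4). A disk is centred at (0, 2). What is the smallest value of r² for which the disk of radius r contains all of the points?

The required radius is the distance from (0, 2) to the farthest point.
Squared distances: 52, 8, 52.
Maximum is 52, attained at A_1.

52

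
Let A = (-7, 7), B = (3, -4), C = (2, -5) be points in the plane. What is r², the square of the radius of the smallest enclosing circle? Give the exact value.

Side lengths²: AB² = 221, AC² = 225, BC² = 2.
Since AC² = 225 ≥ 221 + 2 = 223, the angle opposite AC is not acute, so the smallest enclosing circle has AC as diameter.
Centre = midpoint of AC = (-2.5, 1), r² = 225/4 = 56.25.

56.25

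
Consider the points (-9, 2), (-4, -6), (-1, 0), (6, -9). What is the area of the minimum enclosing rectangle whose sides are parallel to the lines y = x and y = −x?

In coordinates u = x + y, v = x − y the rectangle is axis-aligned; the map (x,y)→(u,v) scales areas by 2.
u-values: -7, -10, -1, -3; range = -1 − (-10) = 9.
v-values: -11, 2, -1, 15; range = 15 − (-11) = 26.
Area = (9 × 26) / 2 = 117.

117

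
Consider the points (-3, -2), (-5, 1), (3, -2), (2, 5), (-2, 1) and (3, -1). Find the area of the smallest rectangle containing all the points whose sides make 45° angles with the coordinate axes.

In coordinates u = x + y, v = x − y the rectangle is axis-aligned; the map (x,y)→(u,v) scales areas by 2.
u-values: -5, -4, 1, 7, -1, 2; range = 7 − (-5) = 12.
v-values: -1, -6, 5, -3, -3, 4; range = 5 − (-6) = 11.
Area = (12 × 11) / 2 = 66.

66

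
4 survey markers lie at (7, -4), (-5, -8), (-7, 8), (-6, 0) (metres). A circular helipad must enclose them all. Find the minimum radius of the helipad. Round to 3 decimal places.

A smallest enclosing disk is always determined by at most three of the input points on its boundary.
The minimum enclosing circle is determined by three boundary points: (7, -4), (-5, -8), (-7, 8).
Their circumcentre is (-1.2, 0.6) with r² = 88.4.
The farthest remaining point (-6, 0) is at distance² 23.4 ≤ 88.4.
r = √(88.4) ≈ 9.402.

9.402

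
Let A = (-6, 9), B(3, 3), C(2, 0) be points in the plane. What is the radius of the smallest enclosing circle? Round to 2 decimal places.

Side lengths²: AB² = 117, AC² = 145, BC² = 10.
Since AC² = 145 ≥ 117 + 10 = 127, the angle opposite AC is not acute, so the smallest enclosing circle has AC as diameter.
Centre = midpoint of AC = (-2, 4.5), r² = 145/4 = 36.25.
r = √(36.25) ≈ 6.02.

6.02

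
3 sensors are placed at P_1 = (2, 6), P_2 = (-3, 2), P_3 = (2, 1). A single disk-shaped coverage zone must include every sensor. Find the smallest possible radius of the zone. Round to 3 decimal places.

Side lengths²: P_1P_2² = 41, P_1P_3² = 25, P_2P_3² = 26.
Since P_1P_2² = 41 < 26 + 25 = 51, the triangle is acute, so the smallest enclosing circle is the circumcircle.
Circumcentre = (-0.1, 3.5), r² = 10.66.
r = √(10.66) ≈ 3.265.

3.265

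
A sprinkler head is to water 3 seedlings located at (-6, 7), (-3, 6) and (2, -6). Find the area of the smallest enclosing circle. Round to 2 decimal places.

183.00

Call the three points A, B, C in the order given.
Side lengths²: AB² = 10, AC² = 233, BC² = 169.
Since AC² = 233 ≥ 169 + 10 = 179, the angle opposite AC is not acute, so the smallest enclosing circle has AC as diameter.
Centre = midpoint of AC = (-2, 0.5), r² = 233/4 = 58.25.
Area = π·r² = π·58.25 ≈ 183.00.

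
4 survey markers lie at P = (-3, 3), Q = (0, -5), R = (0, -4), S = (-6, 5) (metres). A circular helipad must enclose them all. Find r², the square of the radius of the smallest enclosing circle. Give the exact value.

34

The minimum enclosing circle of a finite set is fixed by two of the points (as a diameter) or three (as a circumcircle).
The farthest pair is Q–S with squared distance 136. The circle on this segment as diameter has centre (-3, 0) and r² = 136/4 = 34.
Check P: distance² to centre = 9 ≤ 34, so it lies inside.
All remaining points lie in this disk, and no smaller disk contains both endpoints, so this is the minimum enclosing circle.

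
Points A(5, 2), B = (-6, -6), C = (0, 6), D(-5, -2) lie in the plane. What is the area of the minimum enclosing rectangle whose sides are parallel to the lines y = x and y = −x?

In coordinates u = x + y, v = x − y the rectangle is axis-aligned; the map (x,y)→(u,v) scales areas by 2.
u-values: 7, -12, 6, -7; range = 7 − (-12) = 19.
v-values: 3, 0, -6, -3; range = 3 − (-6) = 9.
Area = (19 × 9) / 2 = 85.5.

85.5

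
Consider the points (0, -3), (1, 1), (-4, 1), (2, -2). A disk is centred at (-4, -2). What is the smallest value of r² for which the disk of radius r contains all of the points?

36

The required radius is the distance from (-4, -2) to the farthest point.
Squared distances: 17, 34, 9, 36.
Maximum is 36, attained at (2, -2).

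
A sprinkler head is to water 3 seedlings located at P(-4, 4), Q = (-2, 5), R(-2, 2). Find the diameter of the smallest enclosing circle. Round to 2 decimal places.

3.16

Side lengths²: PQ² = 5, PR² = 8, QR² = 9.
Since QR² = 9 < 8 + 5 = 13, the triangle is acute, so the smallest enclosing circle is the circumcircle.
Circumcentre = (-2.5, 3.5), r² = 2.5.
Diameter = 2r = 2√(2.5) ≈ 3.16.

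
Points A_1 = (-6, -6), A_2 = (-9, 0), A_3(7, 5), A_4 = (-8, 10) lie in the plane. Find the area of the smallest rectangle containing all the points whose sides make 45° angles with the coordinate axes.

240

In coordinates u = x + y, v = x − y the rectangle is axis-aligned; the map (x,y)→(u,v) scales areas by 2.
u-values: -12, -9, 12, 2; range = 12 − (-12) = 24.
v-values: 0, -9, 2, -18; range = 2 − (-18) = 20.
Area = (24 × 20) / 2 = 240.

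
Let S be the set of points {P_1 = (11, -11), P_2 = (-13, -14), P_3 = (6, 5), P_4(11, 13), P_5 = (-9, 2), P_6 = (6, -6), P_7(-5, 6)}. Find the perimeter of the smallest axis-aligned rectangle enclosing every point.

102

Width = max x − min x = 11 − (-13) = 24.
Height = max y − min y = 13 − (-14) = 27.
Perimeter = 2(24 + 27) = 102.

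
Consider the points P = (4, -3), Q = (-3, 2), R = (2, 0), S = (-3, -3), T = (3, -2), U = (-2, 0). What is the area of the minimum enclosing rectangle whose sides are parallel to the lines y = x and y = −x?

48

In coordinates u = x + y, v = x − y the rectangle is axis-aligned; the map (x,y)→(u,v) scales areas by 2.
u-values: 1, -1, 2, -6, 1, -2; range = 2 − (-6) = 8.
v-values: 7, -5, 2, 0, 5, -2; range = 7 − (-5) = 12.
Area = (8 × 12) / 2 = 48.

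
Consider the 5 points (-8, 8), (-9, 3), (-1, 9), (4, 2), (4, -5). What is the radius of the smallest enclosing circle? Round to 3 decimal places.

A smallest enclosing disk is always determined by at most three of the input points on its boundary.
The farthest pair is (-8, 8)–(4, -5) with squared distance 313. The circle on this segment as diameter has centre (-2, 1.5) and r² = 313/4 = 78.25.
Check (-9, 3): distance² to centre = 51.25 ≤ 78.25, so it lies inside.
All remaining points lie in this disk, and no smaller disk contains both endpoints, so this is the minimum enclosing circle.
r = √(78.25) ≈ 8.846.

8.846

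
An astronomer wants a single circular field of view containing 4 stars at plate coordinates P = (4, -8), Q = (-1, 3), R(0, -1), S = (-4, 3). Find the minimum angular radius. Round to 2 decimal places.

6.80

A smallest enclosing disk is always determined by at most three of the input points on its boundary.
The farthest pair is P–S with squared distance 185. The circle on this segment as diameter has centre (0, -2.5) and r² = 185/4 = 46.25.
Check Q: distance² to centre = 31.25 ≤ 46.25, so it lies inside.
All remaining points lie in this disk, and no smaller disk contains both endpoints, so this is the minimum enclosing circle.
r = √(46.25) ≈ 6.80.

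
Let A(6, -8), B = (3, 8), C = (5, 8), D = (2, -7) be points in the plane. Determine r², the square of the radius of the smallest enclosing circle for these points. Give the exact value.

The minimum enclosing circle of a finite set is fixed by two of the points (as a diameter) or three (as a circumcircle).
The farthest pair is A–B with squared distance 265. The circle on this segment as diameter has centre (4.5, 0) and r² = 265/4 = 66.25.
Check C: distance² to centre = 64.25 ≤ 66.25, so it lies inside.
All remaining points lie in this disk, and no smaller disk contains both endpoints, so this is the minimum enclosing circle.

66.25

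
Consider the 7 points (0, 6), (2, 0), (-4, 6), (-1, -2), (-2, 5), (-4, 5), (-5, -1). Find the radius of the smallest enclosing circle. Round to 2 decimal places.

4.42

The minimum enclosing circle of a finite set is fixed by two of the points (as a diameter) or three (as a circumcircle).
The minimum enclosing circle is determined by three boundary points: (2, 0), (-4, 6), (-5, -1).
Their circumcentre is (-1.875, 2.125) with r² = 19.53125.
The farthest remaining point (0, 6) is at distance² 18.53125 ≤ 19.53125.
r = √(19.53125) ≈ 4.42.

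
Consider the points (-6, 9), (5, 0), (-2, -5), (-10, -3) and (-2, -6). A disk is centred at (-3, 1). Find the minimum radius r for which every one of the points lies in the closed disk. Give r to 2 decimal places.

The required radius is the distance from (-3, 1) to the farthest point.
Squared distances: 73, 65, 37, 65, 50.
Maximum is 73, attained at (-6, 9).
r = √73 ≈ 8.54.

8.54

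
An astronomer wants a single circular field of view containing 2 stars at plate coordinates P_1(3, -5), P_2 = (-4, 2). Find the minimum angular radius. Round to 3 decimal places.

The smallest circle enclosing two points has them as diameter endpoints.
Centre = midpoint = (-0.5, -1.5); r² = |P_1P_2|²/4 = 98/4 = 24.5.
r = √(24.5) ≈ 4.950.

4.950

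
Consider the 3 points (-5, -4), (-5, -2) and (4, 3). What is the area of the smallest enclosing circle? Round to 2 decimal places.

Call the three points A, B, C in the order given.
Side lengths²: AB² = 4, AC² = 130, BC² = 106.
Since AC² = 130 ≥ 106 + 4 = 110, the angle opposite AC is not acute, so the smallest enclosing circle has AC as diameter.
Centre = midpoint of AC = (-0.5, -0.5), r² = 130/4 = 32.5.
Area = π·r² = π·32.5 ≈ 102.10.

102.10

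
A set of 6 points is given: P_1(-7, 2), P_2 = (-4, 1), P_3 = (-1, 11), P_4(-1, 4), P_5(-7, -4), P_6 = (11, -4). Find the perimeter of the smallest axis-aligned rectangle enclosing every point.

66

Width = max x − min x = 11 − (-7) = 18.
Height = max y − min y = 11 − (-4) = 15.
Perimeter = 2(18 + 15) = 66.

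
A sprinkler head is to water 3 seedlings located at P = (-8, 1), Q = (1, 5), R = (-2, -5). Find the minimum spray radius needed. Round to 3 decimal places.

Side lengths²: PQ² = 97, PR² = 72, QR² = 109.
Since QR² = 109 < 97 + 72 = 169, the triangle is acute, so the smallest enclosing circle is the circumcircle.
Circumcentre = (-63/26, 15/26), r² = 10573/338.
r = √(10573/338) ≈ 5.593.

5.593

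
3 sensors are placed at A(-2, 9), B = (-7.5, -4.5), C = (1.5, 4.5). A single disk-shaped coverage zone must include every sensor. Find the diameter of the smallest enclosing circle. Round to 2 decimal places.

Side lengths²: AB² = 212.5, AC² = 32.5, BC² = 162.
Since AB² = 212.5 ≥ 162 + 32.5 = 194.5, the angle opposite AB is not acute, so the smallest enclosing circle has AB as diameter.
Centre = midpoint of AB = (-4.75, 2.25), r² = 212.5/4 = 53.125.
Diameter = 2r = 2√(53.125) ≈ 14.58.

14.58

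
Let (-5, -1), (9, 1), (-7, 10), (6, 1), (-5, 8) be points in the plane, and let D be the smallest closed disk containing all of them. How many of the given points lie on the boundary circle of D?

By Welzl's lemma the MEC is supported by two points (diametrically opposite) or three points (on a circumcircle).
The farthest pair is (9, 1)–(-7, 10) with squared distance 337. The circle on this segment as diameter has centre (1, 5.5) and r² = 337/4 = 84.25.
Check (-5, -1): distance² to centre = 78.25 ≤ 84.25, so it lies inside.
All remaining points lie in this disk, and no smaller disk contains both endpoints, so this is the minimum enclosing circle.
The points at distance exactly r from the centre are (9, 1), (-7, 10) — 2 points.

2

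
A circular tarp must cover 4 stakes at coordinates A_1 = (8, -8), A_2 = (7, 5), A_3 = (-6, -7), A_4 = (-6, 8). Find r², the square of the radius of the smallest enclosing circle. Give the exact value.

113

A smallest enclosing disk is always determined by at most three of the input points on its boundary.
The farthest pair is A_1–A_4 with squared distance 452. The circle on this segment as diameter has centre (1, 0) and r² = 452/4 = 113.
Check A_2: distance² to centre = 61 ≤ 113, so it lies inside.
All remaining points lie in this disk, and no smaller disk contains both endpoints, so this is the minimum enclosing circle.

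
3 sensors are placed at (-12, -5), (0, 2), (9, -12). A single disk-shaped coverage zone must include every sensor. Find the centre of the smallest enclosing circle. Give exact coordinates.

(-1.5, -8.5)

Call the three points A, B, C in the order given.
Side lengths²: AB² = 193, AC² = 490, BC² = 277.
Since AC² = 490 ≥ 277 + 193 = 470, the angle opposite AC is not acute, so the smallest enclosing circle has AC as diameter.
Centre = midpoint of AC = (-1.5, -8.5), r² = 490/4 = 122.5.
Centre = (-1.5, -8.5).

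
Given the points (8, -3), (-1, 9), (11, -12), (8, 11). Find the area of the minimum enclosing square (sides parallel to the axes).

529

The bounding box has width 12 and height 23.
An axis-aligned square enclosing the set must have side ≥ max(width, height).
So the minimum side is max(12, 23) = 23.
Area = 23² = 529.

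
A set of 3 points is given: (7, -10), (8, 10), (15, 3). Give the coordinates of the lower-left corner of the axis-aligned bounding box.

(7, -10)

x-range [7, 15], y-range [-10, 10].
The lower-left corner is (7, -10).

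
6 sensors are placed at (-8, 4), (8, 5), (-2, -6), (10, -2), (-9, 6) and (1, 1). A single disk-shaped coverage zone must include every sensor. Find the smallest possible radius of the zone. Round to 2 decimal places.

10.31

The farthest pair is (10, -2)–(-9, 6) with squared distance 425. The circle on this segment as diameter has centre (0.5, 2) and r² = 425/4 = 106.25.
Check (-8, 4): distance² to centre = 76.25 ≤ 106.25, so it lies inside.
All remaining points lie in this disk, and no smaller disk contains both endpoints, so this is the minimum enclosing circle.
r = √(106.25) ≈ 10.31.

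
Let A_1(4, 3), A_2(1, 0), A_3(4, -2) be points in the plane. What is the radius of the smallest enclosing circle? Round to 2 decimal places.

Side lengths²: A_1A_2² = 18, A_1A_3² = 25, A_2A_3² = 13.
Since A_1A_3² = 25 < 18 + 13 = 31, the triangle is acute, so the smallest enclosing circle is the circumcircle.
Circumcentre = (3.5, 0.5), r² = 6.5.
r = √(6.5) ≈ 2.55.

2.55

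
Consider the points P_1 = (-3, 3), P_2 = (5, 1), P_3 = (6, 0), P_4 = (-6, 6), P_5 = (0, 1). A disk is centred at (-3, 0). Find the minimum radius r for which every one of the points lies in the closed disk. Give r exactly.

9

The required radius is the distance from (-3, 0) to the farthest point.
Squared distances: 9, 65, 81, 45, 10.
Maximum is 81, attained at P_3.
r = √81 = 9.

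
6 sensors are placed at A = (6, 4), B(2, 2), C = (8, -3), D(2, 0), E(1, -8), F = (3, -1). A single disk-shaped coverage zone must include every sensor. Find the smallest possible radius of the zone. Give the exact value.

A smallest enclosing disk is always determined by at most three of the input points on its boundary.
The farthest pair is A–E with squared distance 169. The circle on this segment as diameter has centre (3.5, -2) and r² = 169/4 = 42.25.
Check B: distance² to centre = 18.25 ≤ 42.25, so it lies inside.
All remaining points lie in this disk, and no smaller disk contains both endpoints, so this is the minimum enclosing circle.
r = √(42.25) = 6.5.

6.5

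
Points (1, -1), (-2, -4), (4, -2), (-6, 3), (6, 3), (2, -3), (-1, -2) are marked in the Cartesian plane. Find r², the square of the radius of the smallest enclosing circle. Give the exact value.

7345/196

The minimum enclosing circle of a finite set is fixed by two of the points (as a diameter) or three (as a circumcircle).
The minimum enclosing circle is determined by three boundary points: (-2, -4), (-6, 3), (6, 3).
Their circumcentre is (0, 25/14) with r² = 7345/196.
The farthest remaining point (4, -2) is at distance² 5945/196 ≤ 7345/196.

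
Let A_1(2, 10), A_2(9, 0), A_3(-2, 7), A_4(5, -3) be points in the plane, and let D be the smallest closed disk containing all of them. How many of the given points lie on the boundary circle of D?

2

The farthest pair is A_1–A_4 with squared distance 178. The circle on this segment as diameter has centre (3.5, 3.5) and r² = 178/4 = 44.5.
Check A_2: distance² to centre = 42.5 ≤ 44.5, so it lies inside.
All remaining points lie in this disk, and no smaller disk contains both endpoints, so this is the minimum enclosing circle.
The points at distance exactly r from the centre are A_1, A_4 — 2 points.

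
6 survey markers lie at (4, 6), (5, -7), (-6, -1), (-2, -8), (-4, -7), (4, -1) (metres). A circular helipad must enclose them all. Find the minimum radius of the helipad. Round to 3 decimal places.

The minimum enclosing circle of a finite set is fixed by two of the points (as a diameter) or three (as a circumcircle).
The minimum enclosing circle is determined by three boundary points: (4, 6), (5, -7), (-4, -7).
Their circumcentre is (0.5, -21/26) with r² = 19805/338.
The farthest remaining point (-2, -8) is at distance² 19597/338 ≤ 19805/338.
r = √(19805/338) ≈ 7.655.

7.655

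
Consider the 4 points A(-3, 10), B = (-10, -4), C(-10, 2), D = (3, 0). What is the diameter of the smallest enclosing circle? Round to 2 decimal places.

The minimum enclosing circle is determined by three boundary points: A, B, D.
Their circumcentre is (-105/22, 47/22) with r² = 15725/242.
The farthest remaining point C is at distance² 6617/242 ≤ 15725/242.
Diameter = 2r = 2√(15725/242) ≈ 16.12.

16.12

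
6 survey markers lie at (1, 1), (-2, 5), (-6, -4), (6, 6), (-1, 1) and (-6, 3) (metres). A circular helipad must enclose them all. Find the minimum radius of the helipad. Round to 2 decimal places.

A smallest enclosing disk is always determined by at most three of the input points on its boundary.
The farthest pair is (-6, -4)–(6, 6) with squared distance 244. The circle on this segment as diameter has centre (0, 1) and r² = 244/4 = 61.
Check (1, 1): distance² to centre = 1 ≤ 61, so it lies inside.
All remaining points lie in this disk, and no smaller disk contains both endpoints, so this is the minimum enclosing circle.
r = √61 ≈ 7.81.

7.81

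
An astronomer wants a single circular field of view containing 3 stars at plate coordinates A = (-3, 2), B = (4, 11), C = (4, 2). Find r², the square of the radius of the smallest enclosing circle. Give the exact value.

32.5

Side lengths²: AB² = 130, AC² = 49, BC² = 81.
Since AB² = 130 ≥ 81 + 49 = 130, the angle opposite AB is not acute, so the smallest enclosing circle has AB as diameter.
Centre = midpoint of AB = (0.5, 6.5), r² = 130/4 = 32.5.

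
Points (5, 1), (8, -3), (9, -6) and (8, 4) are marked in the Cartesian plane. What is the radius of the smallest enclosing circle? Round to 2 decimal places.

5.02

A smallest enclosing disk is always determined by at most three of the input points on its boundary.
The farthest pair is (9, -6)–(8, 4) with squared distance 101. The circle on this segment as diameter has centre (8.5, -1) and r² = 101/4 = 25.25.
Check (5, 1): distance² to centre = 16.25 ≤ 25.25, so it lies inside.
All remaining points lie in this disk, and no smaller disk contains both endpoints, so this is the minimum enclosing circle.
r = √(25.25) ≈ 5.02.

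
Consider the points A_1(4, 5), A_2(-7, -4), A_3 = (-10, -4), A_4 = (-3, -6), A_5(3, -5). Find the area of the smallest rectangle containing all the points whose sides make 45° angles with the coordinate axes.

In coordinates u = x + y, v = x − y the rectangle is axis-aligned; the map (x,y)→(u,v) scales areas by 2.
u-values: 9, -11, -14, -9, -2; range = 9 − (-14) = 23.
v-values: -1, -3, -6, 3, 8; range = 8 − (-6) = 14.
Area = (23 × 14) / 2 = 161.

161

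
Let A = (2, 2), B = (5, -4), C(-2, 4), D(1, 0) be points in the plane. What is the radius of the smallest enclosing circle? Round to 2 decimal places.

The farthest pair is B–C with squared distance 113. The circle on this segment as diameter has centre (1.5, 0) and r² = 113/4 = 28.25.
Check A: distance² to centre = 4.25 ≤ 28.25, so it lies inside.
All remaining points lie in this disk, and no smaller disk contains both endpoints, so this is the minimum enclosing circle.
r = √(28.25) ≈ 5.32.

5.32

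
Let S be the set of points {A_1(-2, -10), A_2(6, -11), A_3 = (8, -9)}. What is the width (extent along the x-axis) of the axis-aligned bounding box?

10

max x = 8, min x = -2, so width = 10.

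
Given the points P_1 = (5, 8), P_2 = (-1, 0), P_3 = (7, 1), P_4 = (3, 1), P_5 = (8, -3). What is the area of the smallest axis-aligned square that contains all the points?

The bounding box has width 9 and height 11.
An axis-aligned square enclosing the set must have side ≥ max(width, height).
So the minimum side is max(9, 11) = 11.
Area = 11² = 121.

121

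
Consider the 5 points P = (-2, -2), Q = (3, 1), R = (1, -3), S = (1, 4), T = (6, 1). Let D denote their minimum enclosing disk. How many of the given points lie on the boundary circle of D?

The minimum enclosing circle of a finite set is fixed by two of the points (as a diameter) or three (as a circumcircle).
The minimum enclosing circle is determined by three boundary points: P, S, T.
Their circumcentre is (49/26, -5/26) with r² = 6205/338.
The farthest remaining point R is at distance² 2929/338 ≤ 6205/338.
The points at distance exactly r from the centre are P, S, T — 3 points.

3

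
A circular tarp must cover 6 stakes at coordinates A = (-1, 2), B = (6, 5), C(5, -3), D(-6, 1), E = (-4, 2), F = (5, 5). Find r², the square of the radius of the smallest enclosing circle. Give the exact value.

The minimum enclosing circle is determined by three boundary points: B, C, D.
Their circumcentre is (21/46, 75/46) with r² = 44525/1058.
The farthest remaining point F is at distance² 33853/1058 ≤ 44525/1058.

44525/1058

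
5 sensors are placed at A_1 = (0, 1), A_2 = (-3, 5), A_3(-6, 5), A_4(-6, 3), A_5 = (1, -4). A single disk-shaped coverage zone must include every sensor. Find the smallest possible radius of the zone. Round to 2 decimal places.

A smallest enclosing disk is always determined by at most three of the input points on its boundary.
The farthest pair is A_3–A_5 with squared distance 130. The circle on this segment as diameter has centre (-2.5, 0.5) and r² = 130/4 = 32.5.
Check A_1: distance² to centre = 6.5 ≤ 32.5, so it lies inside.
All remaining points lie in this disk, and no smaller disk contains both endpoints, so this is the minimum enclosing circle.
r = √(32.5) ≈ 5.70.

5.70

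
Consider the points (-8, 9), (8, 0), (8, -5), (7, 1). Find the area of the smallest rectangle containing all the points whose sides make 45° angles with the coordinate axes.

105

In coordinates u = x + y, v = x − y the rectangle is axis-aligned; the map (x,y)→(u,v) scales areas by 2.
u-values: 1, 8, 3, 8; range = 8 − 1 = 7.
v-values: -17, 8, 13, 6; range = 13 − (-17) = 30.
Area = (7 × 30) / 2 = 105.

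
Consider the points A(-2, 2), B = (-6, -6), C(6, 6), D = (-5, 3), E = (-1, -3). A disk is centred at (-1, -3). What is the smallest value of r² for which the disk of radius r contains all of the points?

The required radius is the distance from (-1, -3) to the farthest point.
Squared distances: 26, 34, 130, 52, 0.
Maximum is 130, attained at C.

130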